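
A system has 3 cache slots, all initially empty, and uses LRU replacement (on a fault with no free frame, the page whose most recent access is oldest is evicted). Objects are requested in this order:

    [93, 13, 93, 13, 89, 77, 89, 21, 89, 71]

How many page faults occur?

6

93 -> miss, frames [93]
13 -> miss, frames [93, 13]
93 -> hit
13 -> hit
89 -> miss, frames [93, 13, 89]
77 -> miss, evict 93, frames [13, 89, 77]
89 -> hit
21 -> miss, evict 13, frames [77, 89, 21]
89 -> hit
71 -> miss, evict 77, frames [21, 89, 71]
Page faults: 6.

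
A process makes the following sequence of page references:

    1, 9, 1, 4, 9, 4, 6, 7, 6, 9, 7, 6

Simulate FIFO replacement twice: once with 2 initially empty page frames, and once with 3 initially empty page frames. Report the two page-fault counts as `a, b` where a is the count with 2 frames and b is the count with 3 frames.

2 frames: F F . F . . F F . F . F → 7 faults.
3 frames: F F . F . . F F . F . . → 6 faults.
6 < 7: adding a frame reduced faults, as is typical.

7, 6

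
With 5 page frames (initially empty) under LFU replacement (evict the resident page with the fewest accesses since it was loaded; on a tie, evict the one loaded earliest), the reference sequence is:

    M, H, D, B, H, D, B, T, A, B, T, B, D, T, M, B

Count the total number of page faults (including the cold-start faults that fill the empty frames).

7

M -> fault, frames (M)
H -> fault, frames (M H)
D -> fault, frames (M H D)
B -> fault, frames (M H D B)
H -> hit
D -> hit
B -> hit
T -> fault, frames (M H D B T)
A -> fault, evict M, frames (H D B T A)
B -> hit
T -> hit
B -> hit
D -> hit
T -> hit
M -> fault, evict A, frames (H D B T M)
B -> hit
Page faults: 7.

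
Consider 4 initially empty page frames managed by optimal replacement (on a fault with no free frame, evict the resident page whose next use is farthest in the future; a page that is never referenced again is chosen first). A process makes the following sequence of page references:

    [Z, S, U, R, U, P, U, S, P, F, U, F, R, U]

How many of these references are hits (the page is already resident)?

Z → miss, frames (Z)
S → miss, frames (Z S)
U → miss, frames (Z S U)
R → miss, frames (Z S U R)
U → hit
P → miss, evict Z, frames (S U R P)
U → hit
S → hit
P → hit
F → miss, evict P, frames (S U R F)
U → hit
F → hit
R → hit
U → hit
Hits: 8.

8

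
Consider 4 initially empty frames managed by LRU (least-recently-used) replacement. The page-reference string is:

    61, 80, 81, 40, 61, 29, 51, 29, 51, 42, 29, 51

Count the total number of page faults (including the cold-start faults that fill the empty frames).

61: miss, frames [61]
80: miss, frames [61, 80]
81: miss, frames [61, 80, 81]
40: miss, frames [61, 80, 81, 40]
61: hit
29: miss, evict 80, frames [81, 40, 61, 29]
51: miss, evict 81, frames [40, 61, 29, 51]
29: hit
51: hit
42: miss, evict 40, frames [61, 29, 51, 42]
29: hit
51: hit
Page faults: 7.

7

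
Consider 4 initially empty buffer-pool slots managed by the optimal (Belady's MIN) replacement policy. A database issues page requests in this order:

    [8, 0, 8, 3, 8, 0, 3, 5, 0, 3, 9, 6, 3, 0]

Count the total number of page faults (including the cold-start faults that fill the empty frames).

6

8 → miss, frames {8}
0 → miss, frames {8,0}
8 → hit
3 → miss, frames {8,0,3}
8 → hit
0 → hit
3 → hit
5 → miss, frames {8,0,3,5}
0 → hit
3 → hit
9 → miss, evict 5, frames {8,0,3,9}
6 → miss, evict 9, frames {8,0,3,6}
3 → hit
0 → hit
Page faults: 6.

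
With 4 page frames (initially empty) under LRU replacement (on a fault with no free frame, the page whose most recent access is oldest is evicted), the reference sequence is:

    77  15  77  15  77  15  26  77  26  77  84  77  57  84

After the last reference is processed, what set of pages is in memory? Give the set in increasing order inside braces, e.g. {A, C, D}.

77: fault, frames {77}
15: fault, frames {77,15}
77: hit
15: hit
77: hit
15: hit
26: fault, frames {77,15,26}
77: hit
26: hit
77: hit
84: fault, frames {15,26,77,84}
77: hit
57: fault, evict 15, frames {26,84,77,57}
84: hit

{26, 57, 77, 84}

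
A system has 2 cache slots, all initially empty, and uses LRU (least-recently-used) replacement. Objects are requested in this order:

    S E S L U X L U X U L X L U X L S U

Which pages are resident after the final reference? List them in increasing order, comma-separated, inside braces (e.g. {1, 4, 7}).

{S, U}

S: miss, frames {S}
E: miss, frames {S,E}
S: hit
L: miss, evict E, frames {S,L}
U: miss, evict S, frames {L,U}
X: miss, evict L, frames {U,X}
L: miss, evict U, frames {X,L}
U: miss, evict X, frames {L,U}
X: miss, evict L, frames {U,X}
U: hit
L: miss, evict X, frames {U,L}
X: miss, evict U, frames {L,X}
L: hit
U: miss, evict X, frames {L,U}
X: miss, evict L, frames {U,X}
L: miss, evict U, frames {X,L}
S: miss, evict X, frames {L,S}
U: miss, evict L, frames {S,U}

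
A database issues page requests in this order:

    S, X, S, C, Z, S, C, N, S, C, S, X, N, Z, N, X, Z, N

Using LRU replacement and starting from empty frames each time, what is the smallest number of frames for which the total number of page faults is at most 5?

f=1: 18 faults
f=2: 15 faults
f=3: 8 faults
f=4: 7 faults
f=5: 5 faults
Smallest f with faults ≤ 5 is 5.

5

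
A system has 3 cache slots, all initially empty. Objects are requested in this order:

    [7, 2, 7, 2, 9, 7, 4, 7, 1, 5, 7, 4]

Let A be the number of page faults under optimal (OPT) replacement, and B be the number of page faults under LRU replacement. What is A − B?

-1

Under OPT: F F . . F . F . F F . . → 6 faults.
Under LRU: F F . . F . F . F F . F → 7 faults.
A − B = 6 − 7 = -1.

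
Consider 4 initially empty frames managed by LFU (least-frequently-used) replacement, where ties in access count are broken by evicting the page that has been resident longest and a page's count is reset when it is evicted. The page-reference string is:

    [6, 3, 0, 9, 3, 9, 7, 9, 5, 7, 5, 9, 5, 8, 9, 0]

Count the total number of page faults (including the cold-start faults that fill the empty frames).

6 -> miss, frames (6)
3 -> miss, frames (6 3)
0 -> miss, frames (6 3 0)
9 -> miss, frames (6 3 0 9)
3 -> hit
9 -> hit
7 -> miss, evict 6, frames (3 0 9 7)
9 -> hit
5 -> miss, evict 0, frames (3 9 7 5)
7 -> hit
5 -> hit
9 -> hit
5 -> hit
8 -> miss, evict 3, frames (9 7 5 8)
9 -> hit
0 -> miss, evict 8, frames (9 7 5 0)
Page faults: 8.

8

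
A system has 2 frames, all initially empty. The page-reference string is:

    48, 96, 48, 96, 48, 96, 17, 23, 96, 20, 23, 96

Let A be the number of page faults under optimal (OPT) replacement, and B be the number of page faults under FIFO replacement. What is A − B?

-2

Under OPT: F F . . . . F F . F . F → 6 faults.
Under FIFO: F F . . . . F F F F F F → 8 faults.
A − B = 6 − 8 = -2.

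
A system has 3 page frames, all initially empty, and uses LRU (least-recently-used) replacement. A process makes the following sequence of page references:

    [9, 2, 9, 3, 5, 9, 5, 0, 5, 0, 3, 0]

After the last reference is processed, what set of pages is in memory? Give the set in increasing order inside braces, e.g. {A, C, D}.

9 → fault, frames {9}
2 → fault, frames {9,2}
9 → hit
3 → fault, frames {2,9,3}
5 → fault, evict 2, frames {9,3,5}
9 → hit
5 → hit
0 → fault, evict 3, frames {9,5,0}
5 → hit
0 → hit
3 → fault, evict 9, frames {5,0,3}
0 → hit

{0, 3, 5}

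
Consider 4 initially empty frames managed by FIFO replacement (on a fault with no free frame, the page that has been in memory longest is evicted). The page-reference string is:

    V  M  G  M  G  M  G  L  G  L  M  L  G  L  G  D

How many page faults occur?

5

V → miss, frames [V]
M → miss, frames [V, M]
G → miss, frames [V, M, G]
M → hit
G → hit
M → hit
G → hit
L → miss, frames [V, M, G, L]
G → hit
L → hit
M → hit
L → hit
G → hit
L → hit
G → hit
D → miss, evict V, frames [M, G, L, D]
Page faults: 5.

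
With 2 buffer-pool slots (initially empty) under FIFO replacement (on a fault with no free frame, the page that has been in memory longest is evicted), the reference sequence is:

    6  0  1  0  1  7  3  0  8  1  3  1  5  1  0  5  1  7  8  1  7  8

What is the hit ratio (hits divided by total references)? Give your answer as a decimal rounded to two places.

6 -> miss, frames [6]
0 -> miss, frames [6, 0]
1 -> miss, evict 6, frames [0, 1]
0 -> hit
1 -> hit
7 -> miss, evict 0, frames [1, 7]
3 -> miss, evict 1, frames [7, 3]
0 -> miss, evict 7, frames [3, 0]
8 -> miss, evict 3, frames [0, 8]
1 -> miss, evict 0, frames [8, 1]
3 -> miss, evict 8, frames [1, 3]
1 -> hit
5 -> miss, evict 1, frames [3, 5]
1 -> miss, evict 3, frames [5, 1]
0 -> miss, evict 5, frames [1, 0]
5 -> miss, evict 1, frames [0, 5]
1 -> miss, evict 0, frames [5, 1]
7 -> miss, evict 5, frames [1, 7]
8 -> miss, evict 1, frames [7, 8]
1 -> miss, evict 7, frames [8, 1]
7 -> miss, evict 8, frames [1, 7]
8 -> miss, evict 1, frames [7, 8]
Hits: 3 of 22 references → 3/22 = 0.1364.

0.14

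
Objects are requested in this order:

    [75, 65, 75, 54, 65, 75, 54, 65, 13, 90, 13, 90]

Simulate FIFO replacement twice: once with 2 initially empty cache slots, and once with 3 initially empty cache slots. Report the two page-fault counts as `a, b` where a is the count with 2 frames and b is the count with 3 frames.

2 frames: F F . F . F . F F F . . → 7 faults.
3 frames: F F . F . . . . F F . . → 5 faults.
5 < 7: adding a frame reduced faults, as is typical.

7, 5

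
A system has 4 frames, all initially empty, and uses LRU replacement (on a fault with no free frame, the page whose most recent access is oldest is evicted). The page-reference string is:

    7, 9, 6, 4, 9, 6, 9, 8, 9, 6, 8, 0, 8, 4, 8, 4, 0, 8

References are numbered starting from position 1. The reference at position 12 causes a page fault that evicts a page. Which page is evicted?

pos 1: 7: fault, frames (7)
pos 2: 9: fault, frames (7 9)
pos 3: 6: fault, frames (7 9 6)
pos 4: 4: fault, frames (7 9 6 4)
pos 5: 9: hit
pos 6: 6: hit
pos 7: 9: hit
pos 8: 8: fault, evict 7, frames (4 6 9 8)
pos 9: 9: hit
pos 10: 6: hit
pos 11: 8: hit
pos 12: 0: fault, evict 4, frames (9 6 8 0)
At position 12, page 4 is evicted.

4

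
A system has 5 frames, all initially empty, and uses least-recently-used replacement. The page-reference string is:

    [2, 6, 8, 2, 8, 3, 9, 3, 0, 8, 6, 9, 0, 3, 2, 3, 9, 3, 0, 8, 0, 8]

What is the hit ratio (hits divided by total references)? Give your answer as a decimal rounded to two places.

2: miss, frames [2]
6: miss, frames [2, 6]
8: miss, frames [2, 6, 8]
2: hit
8: hit
3: miss, frames [6, 2, 8, 3]
9: miss, frames [6, 2, 8, 3, 9]
3: hit
0: miss, evict 6, frames [2, 8, 9, 3, 0]
8: hit
6: miss, evict 2, frames [9, 3, 0, 8, 6]
9: hit
0: hit
3: hit
2: miss, evict 8, frames [6, 9, 0, 3, 2]
3: hit
9: hit
3: hit
0: hit
8: miss, evict 6, frames [2, 9, 3, 0, 8]
0: hit
8: hit
Hits: 13 of 22 references → 13/22 = 0.5909.

0.59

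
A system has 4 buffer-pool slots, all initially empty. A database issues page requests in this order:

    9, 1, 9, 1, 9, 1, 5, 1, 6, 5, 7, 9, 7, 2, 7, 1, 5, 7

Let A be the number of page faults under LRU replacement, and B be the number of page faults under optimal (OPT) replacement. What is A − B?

3

Under LRU: F F . . . . F . F . F F . F . F F . → 9 faults.
Under OPT: F F . . . . F . F . F . . F . . . . → 6 faults.
A − B = 9 − 6 = 3.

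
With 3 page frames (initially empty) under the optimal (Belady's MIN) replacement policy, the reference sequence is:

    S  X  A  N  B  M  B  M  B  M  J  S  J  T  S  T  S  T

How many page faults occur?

S: miss, frames {S}
X: miss, frames {S,X}
A: miss, frames {S,X,A}
N: miss, evict A, frames {S,X,N}
B: miss, evict N, frames {S,X,B}
M: miss, evict X, frames {S,B,M}
B: hit
M: hit
B: hit
M: hit
J: miss, evict M, frames {S,B,J}
S: hit
J: hit
T: miss, evict J, frames {S,B,T}
S: hit
T: hit
S: hit
T: hit
Page faults: 8.

8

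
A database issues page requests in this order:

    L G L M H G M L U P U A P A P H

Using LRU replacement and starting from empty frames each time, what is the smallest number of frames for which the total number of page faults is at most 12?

2

f=1: 16 faults
f=2: 12 faults
f=3: 10 faults
f=4: 8 faults
f=5: 8 faults
f=6: 8 faults
f=7: 7 faults
Smallest f with faults ≤ 12 is 2.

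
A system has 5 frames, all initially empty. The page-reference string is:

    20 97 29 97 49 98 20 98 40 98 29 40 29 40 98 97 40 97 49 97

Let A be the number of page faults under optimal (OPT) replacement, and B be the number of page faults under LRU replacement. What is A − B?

Under OPT: F F F . F F . . F . . . . . . . . . . . → 6 faults.
Under LRU: F F F . F F . . F . F . . . . F . . F . → 9 faults.
A − B = 6 − 9 = -3.

-3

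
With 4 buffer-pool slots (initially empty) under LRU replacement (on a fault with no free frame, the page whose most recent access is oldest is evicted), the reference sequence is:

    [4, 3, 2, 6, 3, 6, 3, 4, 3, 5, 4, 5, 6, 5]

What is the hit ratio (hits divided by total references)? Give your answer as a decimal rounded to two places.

0.64

4 -> miss, frames [4]
3 -> miss, frames [4, 3]
2 -> miss, frames [4, 3, 2]
6 -> miss, frames [4, 3, 2, 6]
3 -> hit
6 -> hit
3 -> hit
4 -> hit
3 -> hit
5 -> miss, evict 2, frames [6, 4, 3, 5]
4 -> hit
5 -> hit
6 -> hit
5 -> hit
Hits: 9 of 14 references → 9/14 = 0.6429.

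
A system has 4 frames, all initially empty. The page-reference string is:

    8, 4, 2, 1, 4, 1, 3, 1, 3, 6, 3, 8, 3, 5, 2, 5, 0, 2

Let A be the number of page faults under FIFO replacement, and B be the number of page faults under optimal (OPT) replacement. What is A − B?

2

Under FIFO: F F F F . . F . . F . F . F F . F . → 10 faults.
Under OPT: F F F F . . F . . F . . . F . . F . → 8 faults.
A − B = 10 − 8 = 2.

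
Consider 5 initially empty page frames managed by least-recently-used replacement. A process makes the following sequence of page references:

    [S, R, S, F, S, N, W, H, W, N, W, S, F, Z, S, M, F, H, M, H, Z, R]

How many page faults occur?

10

S: fault, frames [S]
R: fault, frames [S, R]
S: hit
F: fault, frames [R, S, F]
S: hit
N: fault, frames [R, F, S, N]
W: fault, frames [R, F, S, N, W]
H: fault, evict R, frames [F, S, N, W, H]
W: hit
N: hit
W: hit
S: hit
F: hit
Z: fault, evict H, frames [N, W, S, F, Z]
S: hit
M: fault, evict N, frames [W, F, Z, S, M]
F: hit
H: fault, evict W, frames [Z, S, M, F, H]
M: hit
H: hit
Z: hit
R: fault, evict S, frames [F, M, H, Z, R]
Page faults: 10.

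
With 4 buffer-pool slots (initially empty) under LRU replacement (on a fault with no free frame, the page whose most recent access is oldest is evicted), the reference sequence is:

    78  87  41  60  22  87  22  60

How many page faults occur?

78: fault, frames (78)
87: fault, frames (78 87)
41: fault, frames (78 87 41)
60: fault, frames (78 87 41 60)
22: fault, evict 78, frames (87 41 60 22)
87: hit
22: hit
60: hit
Page faults: 5.

5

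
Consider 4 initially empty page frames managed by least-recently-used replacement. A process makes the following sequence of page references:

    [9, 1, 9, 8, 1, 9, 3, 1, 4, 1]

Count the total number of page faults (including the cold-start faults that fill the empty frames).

9 -> miss, frames [9]
1 -> miss, frames [9, 1]
9 -> hit
8 -> miss, frames [1, 9, 8]
1 -> hit
9 -> hit
3 -> miss, frames [8, 1, 9, 3]
1 -> hit
4 -> miss, evict 8, frames [9, 3, 1, 4]
1 -> hit
Page faults: 5.

5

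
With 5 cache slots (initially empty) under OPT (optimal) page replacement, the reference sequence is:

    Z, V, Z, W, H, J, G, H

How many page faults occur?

6

Z → fault, frames [Z]
V → fault, frames [Z, V]
Z → hit
W → fault, frames [Z, V, W]
H → fault, frames [Z, V, W, H]
J → fault, frames [Z, V, W, H, J]
G → fault, evict J, frames [Z, V, W, H, G]
H → hit
Page faults: 6.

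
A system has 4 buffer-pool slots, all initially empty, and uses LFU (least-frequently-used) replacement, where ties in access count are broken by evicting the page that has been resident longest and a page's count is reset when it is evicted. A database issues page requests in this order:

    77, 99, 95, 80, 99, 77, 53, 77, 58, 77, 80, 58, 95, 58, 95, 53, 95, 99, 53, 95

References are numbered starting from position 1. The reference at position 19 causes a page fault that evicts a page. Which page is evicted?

99

pos 1: 77 → fault, frames [77]
pos 2: 99 → fault, frames [77, 99]
pos 3: 95 → fault, frames [77, 99, 95]
pos 4: 80 → fault, frames [77, 99, 95, 80]
pos 5: 99 → hit
pos 6: 77 → hit
pos 7: 53 → fault, evict 95, frames [77, 99, 80, 53]
pos 8: 77 → hit
pos 9: 58 → fault, evict 80, frames [77, 99, 53, 58]
pos 10: 77 → hit
pos 11: 80 → fault, evict 53, frames [77, 99, 58, 80]
pos 12: 58 → hit
pos 13: 95 → fault, evict 80, frames [77, 99, 58, 95]
pos 14: 58 → hit
pos 15: 95 → hit
pos 16: 53 → fault, evict 99, frames [77, 58, 95, 53]
pos 17: 95 → hit
pos 18: 99 → fault, evict 53, frames [77, 58, 95, 99]
pos 19: 53 → fault, evict 99, frames [77, 58, 95, 53]
At position 19, page 99 is evicted.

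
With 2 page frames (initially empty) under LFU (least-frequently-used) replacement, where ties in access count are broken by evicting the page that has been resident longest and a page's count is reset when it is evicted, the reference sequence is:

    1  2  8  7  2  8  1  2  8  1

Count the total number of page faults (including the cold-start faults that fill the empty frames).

1: fault, frames {1}
2: fault, frames {1,2}
8: fault, evict 1, frames {2,8}
7: fault, evict 2, frames {8,7}
2: fault, evict 8, frames {7,2}
8: fault, evict 7, frames {2,8}
1: fault, evict 2, frames {8,1}
2: fault, evict 8, frames {1,2}
8: fault, evict 1, frames {2,8}
1: fault, evict 2, frames {8,1}
Page faults: 10.

10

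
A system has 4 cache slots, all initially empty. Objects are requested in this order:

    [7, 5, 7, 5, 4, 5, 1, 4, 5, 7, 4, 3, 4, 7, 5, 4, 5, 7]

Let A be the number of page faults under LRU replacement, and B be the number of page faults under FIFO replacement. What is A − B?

-3

Under LRU: F F . . F . F . . . . F . . . . . . → 5 faults.
Under FIFO: F F . . F . F . . . . F . F F F . . → 8 faults.
A − B = 5 − 8 = -3.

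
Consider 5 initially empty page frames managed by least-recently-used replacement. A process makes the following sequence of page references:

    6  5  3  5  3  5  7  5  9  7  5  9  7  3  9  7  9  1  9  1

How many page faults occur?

6

6 -> fault, frames (6)
5 -> fault, frames (6 5)
3 -> fault, frames (6 5 3)
5 -> hit
3 -> hit
5 -> hit
7 -> fault, frames (6 3 5 7)
5 -> hit
9 -> fault, frames (6 3 7 5 9)
7 -> hit
5 -> hit
9 -> hit
7 -> hit
3 -> hit
9 -> hit
7 -> hit
9 -> hit
1 -> fault, evict 6, frames (5 3 7 9 1)
9 -> hit
1 -> hit
Page faults: 6.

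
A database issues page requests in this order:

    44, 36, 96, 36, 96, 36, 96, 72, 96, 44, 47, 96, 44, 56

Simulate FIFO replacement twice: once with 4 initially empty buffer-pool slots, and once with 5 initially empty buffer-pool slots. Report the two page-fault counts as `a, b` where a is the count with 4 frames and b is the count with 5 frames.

7, 6

4 frames: F F F . . . . F . . F . F F → 7 faults.
5 frames: F F F . . . . F . . F . . F → 6 faults.
6 < 7: adding a frame reduced faults, as is typical.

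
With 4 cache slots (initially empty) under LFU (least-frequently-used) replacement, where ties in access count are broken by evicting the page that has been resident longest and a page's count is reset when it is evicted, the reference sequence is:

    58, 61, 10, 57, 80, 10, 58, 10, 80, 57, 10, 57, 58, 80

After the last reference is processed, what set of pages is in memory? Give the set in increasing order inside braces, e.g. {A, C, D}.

58 -> miss, frames {58}
61 -> miss, frames {58,61}
10 -> miss, frames {58,61,10}
57 -> miss, frames {58,61,10,57}
80 -> miss, evict 58, frames {61,10,57,80}
10 -> hit
58 -> miss, evict 61, frames {10,57,80,58}
10 -> hit
80 -> hit
57 -> hit
10 -> hit
57 -> hit
58 -> hit
80 -> hit

{10, 57, 58, 80}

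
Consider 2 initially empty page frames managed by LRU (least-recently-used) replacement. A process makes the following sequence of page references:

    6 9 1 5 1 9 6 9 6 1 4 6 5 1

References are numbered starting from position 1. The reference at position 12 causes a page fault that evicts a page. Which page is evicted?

pos 1: 6: fault, frames {6}
pos 2: 9: fault, frames {6,9}
pos 3: 1: fault, evict 6, frames {9,1}
pos 4: 5: fault, evict 9, frames {1,5}
pos 5: 1: hit
pos 6: 9: fault, evict 5, frames {1,9}
pos 7: 6: fault, evict 1, frames {9,6}
pos 8: 9: hit
pos 9: 6: hit
pos 10: 1: fault, evict 9, frames {6,1}
pos 11: 4: fault, evict 6, frames {1,4}
pos 12: 6: fault, evict 1, frames {4,6}
At position 12, page 1 is evicted.

1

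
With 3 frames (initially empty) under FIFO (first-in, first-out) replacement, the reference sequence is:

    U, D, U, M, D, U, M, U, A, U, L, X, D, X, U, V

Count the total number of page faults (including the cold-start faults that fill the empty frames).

U: fault, frames {U}
D: fault, frames {U,D}
U: hit
M: fault, frames {U,D,M}
D: hit
U: hit
M: hit
U: hit
A: fault, evict U, frames {D,M,A}
U: fault, evict D, frames {M,A,U}
L: fault, evict M, frames {A,U,L}
X: fault, evict A, frames {U,L,X}
D: fault, evict U, frames {L,X,D}
X: hit
U: fault, evict L, frames {X,D,U}
V: fault, evict X, frames {D,U,V}
Page faults: 10.

10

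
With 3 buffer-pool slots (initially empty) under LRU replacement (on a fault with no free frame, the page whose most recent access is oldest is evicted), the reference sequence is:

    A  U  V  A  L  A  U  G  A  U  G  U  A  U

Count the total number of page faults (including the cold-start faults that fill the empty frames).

A → miss, frames {A}
U → miss, frames {A,U}
V → miss, frames {A,U,V}
A → hit
L → miss, evict U, frames {V,A,L}
A → hit
U → miss, evict V, frames {L,A,U}
G → miss, evict L, frames {A,U,G}
A → hit
U → hit
G → hit
U → hit
A → hit
U → hit
Page faults: 6.

6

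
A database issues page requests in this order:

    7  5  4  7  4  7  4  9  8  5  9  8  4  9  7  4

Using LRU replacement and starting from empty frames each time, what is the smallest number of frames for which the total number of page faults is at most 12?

3

f=1: 16 faults
f=2: 13 faults
f=3: 8 faults
f=4: 7 faults
f=5: 5 faults
Smallest f with faults ≤ 12 is 3.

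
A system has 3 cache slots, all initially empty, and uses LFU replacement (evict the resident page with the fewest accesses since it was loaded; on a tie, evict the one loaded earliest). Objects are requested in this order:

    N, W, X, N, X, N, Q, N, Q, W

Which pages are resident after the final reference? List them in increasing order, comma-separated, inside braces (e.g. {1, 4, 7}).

N: miss, frames [N]
W: miss, frames [N, W]
X: miss, frames [N, W, X]
N: hit
X: hit
N: hit
Q: miss, evict W, frames [N, X, Q]
N: hit
Q: hit
W: miss, evict X, frames [N, Q, W]

{N, Q, W}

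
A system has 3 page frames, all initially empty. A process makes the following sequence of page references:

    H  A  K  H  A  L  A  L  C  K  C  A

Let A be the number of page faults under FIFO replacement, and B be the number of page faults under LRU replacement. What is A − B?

-1

Under FIFO: F F F . . F . . F . . F → 6 faults.
Under LRU: F F F . . F . . F F . F → 7 faults.
A − B = 6 − 7 = -1.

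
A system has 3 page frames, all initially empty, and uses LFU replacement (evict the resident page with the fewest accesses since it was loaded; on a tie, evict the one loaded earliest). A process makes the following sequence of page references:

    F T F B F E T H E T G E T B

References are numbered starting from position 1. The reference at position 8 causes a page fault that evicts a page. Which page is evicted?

E

pos 1: F: miss, frames (F)
pos 2: T: miss, frames (F T)
pos 3: F: hit
pos 4: B: miss, frames (F T B)
pos 5: F: hit
pos 6: E: miss, evict T, frames (F B E)
pos 7: T: miss, evict B, frames (F E T)
pos 8: H: miss, evict E, frames (F T H)
At position 8, page E is evicted.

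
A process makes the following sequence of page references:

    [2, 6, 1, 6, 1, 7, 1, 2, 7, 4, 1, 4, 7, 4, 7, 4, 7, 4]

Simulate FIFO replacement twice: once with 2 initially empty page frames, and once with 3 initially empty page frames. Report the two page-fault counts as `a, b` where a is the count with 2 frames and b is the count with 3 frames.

2 frames: F F F . . F . F . F F . F F . . . . → 9 faults.
3 frames: F F F . . F . F . F F . F . . . . . → 8 faults.
8 < 9: adding a frame reduced faults, as is typical.

9, 8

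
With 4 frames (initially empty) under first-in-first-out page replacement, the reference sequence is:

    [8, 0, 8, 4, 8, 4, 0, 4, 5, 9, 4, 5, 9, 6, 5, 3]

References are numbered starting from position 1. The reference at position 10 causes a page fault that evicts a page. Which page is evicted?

8

pos 1: 8: miss, frames (8)
pos 2: 0: miss, frames (8 0)
pos 3: 8: hit
pos 4: 4: miss, frames (8 0 4)
pos 5: 8: hit
pos 6: 4: hit
pos 7: 0: hit
pos 8: 4: hit
pos 9: 5: miss, frames (8 0 4 5)
pos 10: 9: miss, evict 8, frames (0 4 5 9)
At position 10, page 8 is evicted.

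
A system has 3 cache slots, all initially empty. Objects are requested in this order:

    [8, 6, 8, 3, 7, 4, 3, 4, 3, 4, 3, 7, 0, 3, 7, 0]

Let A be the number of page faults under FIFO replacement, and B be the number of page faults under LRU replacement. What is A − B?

2

Under FIFO: F F . F F F . . . . . . F F F . → 8 faults.
Under LRU: F F . F F F . . . . . . F . . . → 6 faults.
A − B = 8 − 6 = 2.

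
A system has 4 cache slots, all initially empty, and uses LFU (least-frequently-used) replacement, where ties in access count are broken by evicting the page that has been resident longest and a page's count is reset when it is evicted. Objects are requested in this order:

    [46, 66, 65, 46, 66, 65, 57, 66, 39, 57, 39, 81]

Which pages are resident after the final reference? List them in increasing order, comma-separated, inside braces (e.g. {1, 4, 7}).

46: fault, frames (46)
66: fault, frames (46 66)
65: fault, frames (46 66 65)
46: hit
66: hit
65: hit
57: fault, frames (46 66 65 57)
66: hit
39: fault, evict 57, frames (46 66 65 39)
57: fault, evict 39, frames (46 66 65 57)
39: fault, evict 57, frames (46 66 65 39)
81: fault, evict 39, frames (46 66 65 81)

{46, 65, 66, 81}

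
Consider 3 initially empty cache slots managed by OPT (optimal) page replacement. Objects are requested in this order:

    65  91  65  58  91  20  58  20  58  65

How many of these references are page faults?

4

65: miss, frames {65}
91: miss, frames {65,91}
65: hit
58: miss, frames {65,91,58}
91: hit
20: miss, evict 91, frames {65,58,20}
58: hit
20: hit
58: hit
65: hit
Page faults: 4.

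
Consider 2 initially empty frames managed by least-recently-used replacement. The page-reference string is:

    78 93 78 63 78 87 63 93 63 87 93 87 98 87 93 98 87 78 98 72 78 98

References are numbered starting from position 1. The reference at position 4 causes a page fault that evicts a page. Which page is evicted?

93

pos 1: 78 → miss, frames [78]
pos 2: 93 → miss, frames [78, 93]
pos 3: 78 → hit
pos 4: 63 → miss, evict 93, frames [78, 63]
At position 4, page 93 is evicted.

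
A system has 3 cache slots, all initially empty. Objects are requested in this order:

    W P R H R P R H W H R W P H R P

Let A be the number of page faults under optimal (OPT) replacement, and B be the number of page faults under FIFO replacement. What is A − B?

-1

Under OPT: F F F F . . . . F . . . F . . . → 6 faults.
Under FIFO: F F F F . . . . F . . . F . F . → 7 faults.
A − B = 6 − 7 = -1.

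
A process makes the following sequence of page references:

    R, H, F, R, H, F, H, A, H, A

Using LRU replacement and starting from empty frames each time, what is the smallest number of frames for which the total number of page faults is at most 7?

f=1: 10 faults
f=2: 7 faults
f=3: 4 faults
f=4: 4 faults
Smallest f with faults ≤ 7 is 2.

2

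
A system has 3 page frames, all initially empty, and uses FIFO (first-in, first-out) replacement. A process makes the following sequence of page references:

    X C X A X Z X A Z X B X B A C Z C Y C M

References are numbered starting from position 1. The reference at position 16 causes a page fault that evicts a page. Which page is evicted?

B

pos 1: X -> miss, frames {X}
pos 2: C -> miss, frames {X,C}
pos 3: X -> hit
pos 4: A -> miss, frames {X,C,A}
pos 5: X -> hit
pos 6: Z -> miss, evict X, frames {C,A,Z}
pos 7: X -> miss, evict C, frames {A,Z,X}
pos 8: A -> hit
pos 9: Z -> hit
pos 10: X -> hit
pos 11: B -> miss, evict A, frames {Z,X,B}
pos 12: X -> hit
pos 13: B -> hit
pos 14: A -> miss, evict Z, frames {X,B,A}
pos 15: C -> miss, evict X, frames {B,A,C}
pos 16: Z -> miss, evict B, frames {A,C,Z}
At position 16, page B is evicted.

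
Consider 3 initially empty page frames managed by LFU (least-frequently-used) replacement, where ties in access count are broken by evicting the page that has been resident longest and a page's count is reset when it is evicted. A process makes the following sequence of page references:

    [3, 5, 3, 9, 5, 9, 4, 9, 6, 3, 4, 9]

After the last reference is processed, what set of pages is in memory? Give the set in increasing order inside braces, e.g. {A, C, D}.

3 -> fault, frames {3}
5 -> fault, frames {3,5}
3 -> hit
9 -> fault, frames {3,5,9}
5 -> hit
9 -> hit
4 -> fault, evict 3, frames {5,9,4}
9 -> hit
6 -> fault, evict 4, frames {5,9,6}
3 -> fault, evict 6, frames {5,9,3}
4 -> fault, evict 3, frames {5,9,4}
9 -> hit

{4, 5, 9}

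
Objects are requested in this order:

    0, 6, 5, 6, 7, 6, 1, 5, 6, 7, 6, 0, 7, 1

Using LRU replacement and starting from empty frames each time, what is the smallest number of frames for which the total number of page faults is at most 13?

2

f=1: 14 faults
f=2: 11 faults
f=3: 9 faults
f=4: 7 faults
f=5: 5 faults
Smallest f with faults ≤ 13 is 2.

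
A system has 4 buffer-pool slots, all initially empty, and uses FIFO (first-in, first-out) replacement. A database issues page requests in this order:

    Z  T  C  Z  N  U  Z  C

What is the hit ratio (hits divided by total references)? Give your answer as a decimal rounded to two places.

Z → fault, frames {Z}
T → fault, frames {Z,T}
C → fault, frames {Z,T,C}
Z → hit
N → fault, frames {Z,T,C,N}
U → fault, evict Z, frames {T,C,N,U}
Z → fault, evict T, frames {C,N,U,Z}
C → hit
Hits: 2 of 8 references → 2/8 = 0.2500.

0.25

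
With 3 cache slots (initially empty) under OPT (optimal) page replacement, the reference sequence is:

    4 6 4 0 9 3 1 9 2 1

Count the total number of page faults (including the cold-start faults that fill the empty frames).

7

4: fault, frames {4}
6: fault, frames {4,6}
4: hit
0: fault, frames {4,6,0}
9: fault, evict 0, frames {4,6,9}
3: fault, evict 6, frames {4,9,3}
1: fault, evict 3, frames {4,9,1}
9: hit
2: fault, evict 9, frames {4,1,2}
1: hit
Page faults: 7.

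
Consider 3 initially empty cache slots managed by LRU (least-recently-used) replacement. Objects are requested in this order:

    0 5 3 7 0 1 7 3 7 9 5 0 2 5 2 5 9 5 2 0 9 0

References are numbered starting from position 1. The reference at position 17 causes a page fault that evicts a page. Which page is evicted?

pos 1: 0 -> miss, frames {0}
pos 2: 5 -> miss, frames {0,5}
pos 3: 3 -> miss, frames {0,5,3}
pos 4: 7 -> miss, evict 0, frames {5,3,7}
pos 5: 0 -> miss, evict 5, frames {3,7,0}
pos 6: 1 -> miss, evict 3, frames {7,0,1}
pos 7: 7 -> hit
pos 8: 3 -> miss, evict 0, frames {1,7,3}
pos 9: 7 -> hit
pos 10: 9 -> miss, evict 1, frames {3,7,9}
pos 11: 5 -> miss, evict 3, frames {7,9,5}
pos 12: 0 -> miss, evict 7, frames {9,5,0}
pos 13: 2 -> miss, evict 9, frames {5,0,2}
pos 14: 5 -> hit
pos 15: 2 -> hit
pos 16: 5 -> hit
pos 17: 9 -> miss, evict 0, frames {2,5,9}
At position 17, page 0 is evicted.

0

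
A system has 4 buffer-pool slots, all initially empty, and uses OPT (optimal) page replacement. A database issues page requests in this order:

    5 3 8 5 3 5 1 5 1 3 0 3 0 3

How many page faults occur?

5

5 → miss, frames (5)
3 → miss, frames (5 3)
8 → miss, frames (5 3 8)
5 → hit
3 → hit
5 → hit
1 → miss, frames (5 3 8 1)
5 → hit
1 → hit
3 → hit
0 → miss, evict 1, frames (5 3 8 0)
3 → hit
0 → hit
3 → hit
Page faults: 5.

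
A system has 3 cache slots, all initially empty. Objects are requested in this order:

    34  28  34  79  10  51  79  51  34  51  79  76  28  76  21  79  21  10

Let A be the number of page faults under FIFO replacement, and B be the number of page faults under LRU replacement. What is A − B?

1

Under FIFO: F F . F F F . . F . F F F . F F . F → 12 faults.
Under LRU: F F . F F F . . F . . F F . F F . F → 11 faults.
A − B = 12 − 11 = 1.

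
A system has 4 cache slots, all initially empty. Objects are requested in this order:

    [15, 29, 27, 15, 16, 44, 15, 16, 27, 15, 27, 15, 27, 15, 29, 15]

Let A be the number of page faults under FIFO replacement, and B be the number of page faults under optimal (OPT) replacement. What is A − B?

1

Under FIFO: F F F . F F F . . . . . . . F . → 7 faults.
Under OPT: F F F . F F . . . . . . . . F . → 6 faults.
A − B = 7 − 6 = 1.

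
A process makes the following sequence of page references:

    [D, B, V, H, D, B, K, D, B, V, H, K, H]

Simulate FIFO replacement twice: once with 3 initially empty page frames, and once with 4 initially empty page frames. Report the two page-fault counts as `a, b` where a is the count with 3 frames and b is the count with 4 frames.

3 frames: F F F F F F F . . F F . . → 9 faults.
4 frames: F F F F . . F F F F F F . → 10 faults.
10 > 9: adding a frame increased faults — Belady's anomaly.

9, 10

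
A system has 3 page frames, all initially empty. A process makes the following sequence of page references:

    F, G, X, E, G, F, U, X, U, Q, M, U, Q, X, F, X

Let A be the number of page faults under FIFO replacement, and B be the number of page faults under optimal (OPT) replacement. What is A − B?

2

Under FIFO: F F F F . F F F . F F F . F F . → 12 faults.
Under OPT: F F F F . . F F . F F . . F F . → 10 faults.
A − B = 12 − 10 = 2.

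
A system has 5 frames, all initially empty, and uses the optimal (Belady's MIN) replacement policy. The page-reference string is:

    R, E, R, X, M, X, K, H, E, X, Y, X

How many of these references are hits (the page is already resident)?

R: miss, frames {R}
E: miss, frames {R,E}
R: hit
X: miss, frames {R,E,X}
M: miss, frames {R,E,X,M}
X: hit
K: miss, frames {R,E,X,M,K}
H: miss, evict K, frames {R,E,X,M,H}
E: hit
X: hit
Y: miss, evict H, frames {R,E,X,M,Y}
X: hit
Hits: 5.

5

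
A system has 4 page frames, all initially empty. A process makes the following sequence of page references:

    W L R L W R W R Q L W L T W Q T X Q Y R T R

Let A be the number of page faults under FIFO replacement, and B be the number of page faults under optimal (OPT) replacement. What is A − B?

Under FIFO: F F F . . . . . F . . . F F . . F . F F F . → 10 faults.
Under OPT: F F F . . . . . F . . . F . . . F . F . . . → 7 faults.
A − B = 10 − 7 = 3.

3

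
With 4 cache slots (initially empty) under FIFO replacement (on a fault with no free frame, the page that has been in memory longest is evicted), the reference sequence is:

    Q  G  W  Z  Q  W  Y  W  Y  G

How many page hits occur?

5

Q → fault, frames [Q]
G → fault, frames [Q, G]
W → fault, frames [Q, G, W]
Z → fault, frames [Q, G, W, Z]
Q → hit
W → hit
Y → fault, evict Q, frames [G, W, Z, Y]
W → hit
Y → hit
G → hit
Hits: 5.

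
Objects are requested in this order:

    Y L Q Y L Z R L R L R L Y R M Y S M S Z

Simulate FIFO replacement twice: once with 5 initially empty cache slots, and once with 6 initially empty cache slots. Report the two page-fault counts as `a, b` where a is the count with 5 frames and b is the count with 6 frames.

8, 7

5 frames: F F F . . F F . . . . . . . F F F . . . → 8 faults.
6 frames: F F F . . F F . . . . . . . F . F . . . → 7 faults.
7 < 8: adding a frame reduced faults, as is typical.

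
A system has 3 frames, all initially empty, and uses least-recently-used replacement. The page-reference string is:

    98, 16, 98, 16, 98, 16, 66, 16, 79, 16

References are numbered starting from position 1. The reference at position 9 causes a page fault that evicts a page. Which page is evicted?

98

pos 1: 98 -> fault, frames {98}
pos 2: 16 -> fault, frames {98,16}
pos 3: 98 -> hit
pos 4: 16 -> hit
pos 5: 98 -> hit
pos 6: 16 -> hit
pos 7: 66 -> fault, frames {98,16,66}
pos 8: 16 -> hit
pos 9: 79 -> fault, evict 98, frames {66,16,79}
At position 9, page 98 is evicted.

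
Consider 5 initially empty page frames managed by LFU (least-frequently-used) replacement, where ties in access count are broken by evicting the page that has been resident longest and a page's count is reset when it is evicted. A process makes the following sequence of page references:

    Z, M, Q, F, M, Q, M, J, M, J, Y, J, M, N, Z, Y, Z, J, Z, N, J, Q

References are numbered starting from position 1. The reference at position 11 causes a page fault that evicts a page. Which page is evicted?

pos 1: Z: fault, frames (Z)
pos 2: M: fault, frames (Z M)
pos 3: Q: fault, frames (Z M Q)
pos 4: F: fault, frames (Z M Q F)
pos 5: M: hit
pos 6: Q: hit
pos 7: M: hit
pos 8: J: fault, frames (Z M Q F J)
pos 9: M: hit
pos 10: J: hit
pos 11: Y: fault, evict Z, frames (M Q F J Y)
At position 11, page Z is evicted.

Z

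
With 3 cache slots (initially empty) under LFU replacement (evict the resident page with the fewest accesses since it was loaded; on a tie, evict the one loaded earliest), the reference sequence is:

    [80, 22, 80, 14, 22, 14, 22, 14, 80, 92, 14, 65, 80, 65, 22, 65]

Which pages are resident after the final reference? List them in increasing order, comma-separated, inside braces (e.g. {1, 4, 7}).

80 -> miss, frames (80)
22 -> miss, frames (80 22)
80 -> hit
14 -> miss, frames (80 22 14)
22 -> hit
14 -> hit
22 -> hit
14 -> hit
80 -> hit
92 -> miss, evict 80, frames (22 14 92)
14 -> hit
65 -> miss, evict 92, frames (22 14 65)
80 -> miss, evict 65, frames (22 14 80)
65 -> miss, evict 80, frames (22 14 65)
22 -> hit
65 -> hit

{14, 22, 65}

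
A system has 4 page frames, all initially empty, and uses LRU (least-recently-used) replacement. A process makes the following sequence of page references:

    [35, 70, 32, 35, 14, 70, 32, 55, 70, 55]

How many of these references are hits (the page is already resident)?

5

35 → miss, frames [35]
70 → miss, frames [35, 70]
32 → miss, frames [35, 70, 32]
35 → hit
14 → miss, frames [70, 32, 35, 14]
70 → hit
32 → hit
55 → miss, evict 35, frames [14, 70, 32, 55]
70 → hit
55 → hit
Hits: 5.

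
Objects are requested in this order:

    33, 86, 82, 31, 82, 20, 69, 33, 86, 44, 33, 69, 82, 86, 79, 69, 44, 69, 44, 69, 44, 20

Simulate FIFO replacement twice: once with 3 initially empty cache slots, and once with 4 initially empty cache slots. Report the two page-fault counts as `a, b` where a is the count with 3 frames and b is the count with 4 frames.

16, 13

3 frames: F F F F . F F F F F . F F F F F F . . . . F → 16 faults.
4 frames: F F F F . F F F F F . . F . F F . . . . . F → 13 faults.
13 < 16: adding a frame reduced faults, as is typical.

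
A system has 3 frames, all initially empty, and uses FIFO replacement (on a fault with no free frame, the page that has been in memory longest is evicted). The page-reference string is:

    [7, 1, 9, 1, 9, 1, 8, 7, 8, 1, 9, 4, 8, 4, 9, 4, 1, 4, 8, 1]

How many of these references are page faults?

10

7 → fault, frames (7)
1 → fault, frames (7 1)
9 → fault, frames (7 1 9)
1 → hit
9 → hit
1 → hit
8 → fault, evict 7, frames (1 9 8)
7 → fault, evict 1, frames (9 8 7)
8 → hit
1 → fault, evict 9, frames (8 7 1)
9 → fault, evict 8, frames (7 1 9)
4 → fault, evict 7, frames (1 9 4)
8 → fault, evict 1, frames (9 4 8)
4 → hit
9 → hit
4 → hit
1 → fault, evict 9, frames (4 8 1)
4 → hit
8 → hit
1 → hit
Page faults: 10.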